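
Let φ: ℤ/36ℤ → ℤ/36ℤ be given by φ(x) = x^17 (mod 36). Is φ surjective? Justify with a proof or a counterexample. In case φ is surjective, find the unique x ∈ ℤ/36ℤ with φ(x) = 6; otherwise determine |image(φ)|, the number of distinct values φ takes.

φ(0) = 0^17 = 0.
φ(6): Repeated squaring mod 36: 6^1 ≡ 6, 6^2 ≡ 6² = 36 ≡ 0, 6^4 ≡ 0² = 0, 6^8 ≡ 0² = 0, 6^16 ≡ 0² = 0. Since 17 = 16 + 1, 6^17 ≡ 0·6: 0·6 = 0. So 6^17 ≡ 0 (mod 36).
So φ(0) = φ(6) = 0 while 0 ≠ 6, therefore φ is not injective.
A non-injective map from the 36-element set ℤ/36ℤ to itself takes at most 35 distinct values, so it cannot be surjective. So φ is not surjective.
Since φ is not surjective, we determine |image(φ)|. Computing x^17 mod 36 for each x (by repeated squaring, reducing mod 36 at every step), the values φ(0), φ(1), …, φ(35) are: 0, 1, 32, 27, 16, 29, 0, 31, 8, 9, 28, 23, 0, 25, 20, 27, 4, 17, 0, 19, 32, 9, 16, 11, 0, 13, 8, 27, 28, 5, 0, 7, 20, 9, 4, 35.
The distinct values are {0, 1, 4, 5, 7, 8, 9, 11, 13, 16, 17, 19, 20, 23, 25, 27, 28, 29, 31, 32, 35}; there are 21 of them.

21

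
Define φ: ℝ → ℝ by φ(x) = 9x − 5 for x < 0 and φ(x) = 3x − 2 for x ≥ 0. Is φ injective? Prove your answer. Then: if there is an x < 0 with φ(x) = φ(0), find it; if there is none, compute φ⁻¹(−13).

-8/9

Both pieces are strictly increasing (slopes 9 and 3), so each is injective on its own interval.
The left piece maps (−∞, 0) onto (−∞, −5); the right piece maps [0, ∞) onto [−2, ∞).
These images are disjoint, so no value is attained by both pieces. Therefore φ is injective.
Because the two images are disjoint, no x < 0 has φ(x) = φ(0), so we compute φ⁻¹(−13): −13 lies in (−∞, −5), so solve 9x − 5 = −13: x = (−13 + 5)/9 = −8/9.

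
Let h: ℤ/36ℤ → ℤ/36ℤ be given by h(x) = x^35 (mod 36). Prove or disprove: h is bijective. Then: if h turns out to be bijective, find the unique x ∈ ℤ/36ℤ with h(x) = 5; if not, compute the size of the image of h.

h(0) = 0^35 = 0.
h(6): Repeated squaring mod 36: 6^1 ≡ 6, 6^2 ≡ 6² = 36 ≡ 0, 6^4 ≡ 0² = 0, 6^8 ≡ 0² = 0, 6^16 ≡ 0² = 0, 6^32 ≡ 0² = 0. Since 35 = 32 + 2 + 1, 6^35 ≡ 0·0·6: 0·0 = 0, then 0·6 = 0. So 6^35 ≡ 0 (mod 36).
So h(0) = h(6) = 0 while 0 ≠ 6, so h is not injective, hence not bijective.
Since h is not bijective, we determine |image(h)|. Computing x^35 mod 36 for each x (by repeated squaring, reducing mod 36 at every step), the values h(0), h(1), …, h(35) are: 0, 1, 32, 27, 16, 29, 0, 31, 8, 9, 28, 23, 0, 25, 20, 27, 4, 17, 0, 19, 32, 9, 16, 11, 0, 13, 8, 27, 28, 5, 0, 7, 20, 9, 4, 35.
The distinct values are {0, 1, 4, 5, 7, 8, 9, 11, 13, 16, 17, 19, 20, 23, 25, 27, 28, 29, 31, 32, 35}; there are 21 of them.

21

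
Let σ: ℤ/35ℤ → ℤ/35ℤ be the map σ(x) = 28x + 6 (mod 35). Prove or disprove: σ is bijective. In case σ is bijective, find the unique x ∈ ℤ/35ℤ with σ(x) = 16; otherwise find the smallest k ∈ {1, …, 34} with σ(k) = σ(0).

5

Recall that σ is injective when σ(x_1) = σ(x_2) forces x_1 = x_2.
We have gcd(28, 35) = 7 > 1. Taking x_1 = 0 and x_2 = 5: σ(0) = 6 and σ(5) = 28·5 + 6 = 146 ≡ 6 (mod 35).
So σ(0) = σ(5) while 0 ≠ 5, thus σ is not injective, hence not bijective.
Since σ is not bijective, we find the least positive k with σ(k) = σ(0): this means 28k ≡ 0 (mod 35), i.e. 35 ∣ 28k. Since gcd(28, 35) = 7, dividing through by 7 this holds exactly when 5 ∣ 4k, and as gcd(4, 5) = 1, exactly when 5 ∣ k.
The smallest positive such k is 5.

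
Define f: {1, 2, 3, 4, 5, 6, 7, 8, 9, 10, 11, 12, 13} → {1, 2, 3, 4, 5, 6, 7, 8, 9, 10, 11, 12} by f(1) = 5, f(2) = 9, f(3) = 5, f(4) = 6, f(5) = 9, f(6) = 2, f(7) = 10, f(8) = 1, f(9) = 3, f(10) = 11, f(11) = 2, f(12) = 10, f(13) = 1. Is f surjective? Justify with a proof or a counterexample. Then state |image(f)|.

No element maps to 4, so f is not surjective.
The image of f is {1, 2, 3, 5, 6, 9, 10, 11}, which has 8 elements.

8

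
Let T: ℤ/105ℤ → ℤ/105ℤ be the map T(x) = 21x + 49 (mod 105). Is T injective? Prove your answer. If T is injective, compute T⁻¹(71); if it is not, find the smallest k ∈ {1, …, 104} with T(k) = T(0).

Recall: T is injective if T(u) = T(v) implies u = v.
We have gcd(21, 105) = 21 > 1. Taking u = 0 and v = 5: T(0) = 49 and T(5) = 21·5 + 49 = 154 ≡ 49 (mod 105).
So T(0) = T(5) while 0 ≠ 5, hence T is not injective.
Since T is not injective, we find the least positive k with T(k) = T(0): this means 21k ≡ 0 (mod 105), i.e. 105 ∣ 21k. Since gcd(21, 105) = 21, dividing through by 21 this holds exactly when 5 ∣ k.
The smallest positive such k is 5.

5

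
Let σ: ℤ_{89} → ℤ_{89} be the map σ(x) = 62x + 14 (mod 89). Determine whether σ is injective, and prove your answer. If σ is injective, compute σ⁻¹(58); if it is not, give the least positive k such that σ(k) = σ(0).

Recall that σ is injective if σ(a) = σ(b) implies a = b.
If σ(a) = σ(b), then 62a ≡ 62b (mod 89). Because gcd(62, 89) = 1, we may cancel 62 to get a ≡ b (mod 89).
So σ is injective.
We now compute 62⁻¹ mod 89 explicitly. Euclid's algorithm: 89 = 1·62 + 27, 62 = 2·27 + 8, 27 = 3·8 + 3, 8 = 2·3 + 2, 3 = 1·2 + 1; back-substituting gives 1 = 56·62 − 39·89, so 62⁻¹ ≡ 56 (mod 89).
Since σ is injective, we find σ⁻¹(58): we need 62x ≡ 58 − 14 ≡ 44 (mod 89). Using 62⁻¹ = 56: x ≡ 56·44 = 2464 = 27·89 + 61, so x = 61.
Check: σ(61) = 62·61 + 14 = 3796 = 42·89 + 58 ≡ 58 (mod 89).

61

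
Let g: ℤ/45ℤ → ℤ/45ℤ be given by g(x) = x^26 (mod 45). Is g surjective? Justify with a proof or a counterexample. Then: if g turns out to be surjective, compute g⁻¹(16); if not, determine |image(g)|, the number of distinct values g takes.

12

g(2): Repeated squaring mod 45: 2^1 ≡ 2, 2^2 ≡ 2² = 4, 2^4 ≡ 4² = 16, 2^8 ≡ 16² = 256 ≡ 31, 2^16 ≡ 31² = 961 ≡ 16. Since 26 = 16 + 8 + 2, 2^26 ≡ 16·31·4: 16·31 = 496 ≡ 1, then 1·4 = 4. So 2^26 ≡ 4 (mod 45).
g(7): Repeated squaring mod 45: 7^1 ≡ 7, 7^2 ≡ 7² = 49 ≡ 4, 7^4 ≡ 4² = 16, 7^8 ≡ 16² = 256 ≡ 31, 7^16 ≡ 31² = 961 ≡ 16. Since 26 = 16 + 8 + 2, 7^26 ≡ 16·31·4: 16·31 = 496 ≡ 1, then 1·4 = 4. So 7^26 ≡ 4 (mod 45).
So g(2) = g(7) = 4 while 2 ≠ 7, therefore g is not injective.
A non-injective map from the 45-element set ℤ/45ℤ to itself takes at most 44 distinct values, so it cannot be surjective. Therefore g is not surjective.
Since g is not surjective, we determine |image(g)|. Computing x^26 mod 45 for each x (by repeated squaring, reducing mod 45 at every step), the values g(0), g(1), …, g(44) are: 0, 1, 4, 9, 16, 25, 36, 4, 19, 36, 10, 31, 9, 34, 16, 0, 31, 19, 9, 1, 40, 36, 34, 34, 36, 40, 1, 9, 19, 31, 0, 16, 34, 9, 31, 10, 36, 19, 4, 36, 25, 16, 9, 4, 1.
The distinct values are {0, 1, 4, 9, 10, 16, 19, 25, 31, 34, 36, 40}; there are 12 of them.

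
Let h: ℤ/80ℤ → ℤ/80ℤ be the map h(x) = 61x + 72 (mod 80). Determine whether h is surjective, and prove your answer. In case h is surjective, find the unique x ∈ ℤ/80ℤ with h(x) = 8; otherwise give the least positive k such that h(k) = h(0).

16

Since gcd(61, 80) = 1, 61 is invertible modulo 80. Euclid's algorithm: 80 = 1·61 + 19, 61 = 3·19 + 4, 19 = 4·4 + 3, 4 = 1·3 + 1; back-substituting gives 1 = 21·61 − 16·80, so 61⁻¹ ≡ 21 (mod 80).
For any y ∈ ℤ/80ℤ, x = 21(y − 72) mod 80 satisfies h(x) = 61·21(y − 72) + 72 ≡ y (since 61·21 ≡ 1 mod 80). So every y has a preimage.
Hence h is surjective.
Since h is surjective, we find h⁻¹(8): we need 61x ≡ 8 − 72 ≡ 16 (mod 80). Using 61⁻¹ = 21: x ≡ 21·16 = 336 = 4·80 + 16, so x = 16.
Check: h(16) = 61·16 + 72 = 1048 = 13·80 + 8 ≡ 8 (mod 80).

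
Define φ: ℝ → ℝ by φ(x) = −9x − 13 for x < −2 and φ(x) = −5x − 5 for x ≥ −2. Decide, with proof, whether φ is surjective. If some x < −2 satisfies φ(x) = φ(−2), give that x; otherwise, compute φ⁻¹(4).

Both pieces are strictly decreasing (slopes −9 and −5), so each is injective on its own interval.
The left piece maps (−∞, −2) onto (5, ∞); the right piece maps [−2, ∞) onto (−∞, 5].
These images together cover ℝ, so φ is surjective.
Because the two images are disjoint, no x < −2 has φ(x) = φ(−2), so we compute φ⁻¹(4): 4 lies in (−∞, 5], so solve −5x − 5 = 4: x = (4 + 5)/(−5) = −9/5.

-9/5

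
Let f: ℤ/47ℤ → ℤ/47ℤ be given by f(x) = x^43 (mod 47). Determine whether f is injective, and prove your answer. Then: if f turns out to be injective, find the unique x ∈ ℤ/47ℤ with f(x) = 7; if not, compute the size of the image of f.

3

Since 47 is prime, the nonzero elements of ℤ/47ℤ form a cyclic group of order 46.
As gcd(43, 46) = 1, raising to the 43rd power is a bijection on this group: if x_1^43 ≡ x_2^43 then (x_1x_2^{−1})^43 = 1, and the only element of order dividing gcd(43, 46) = 1 is 1, so x_1 = x_2.
With f(0) = 0 this makes f injective on all of ℤ/47ℤ, hence bijective (finite equal-size domain and codomain). In particular f is injective.
Since f is injective, we find the preimage of 7. The inverse of x ↦ x^43 on (ℤ/47ℤ)^× is x ↦ x^15, because 43·15 = 645 = 14·46 + 1 ≡ 1 (mod 46) and x^{46} = 1 for x ≠ 0 (Fermat). So f⁻¹(7) = 7^15 mod 47.
Repeated squaring mod 47: 7^1 ≡ 7, 7^2 ≡ 7² = 49 ≡ 2, 7^4 ≡ 2² = 4, 7^8 ≡ 4² = 16. Since 15 = 8 + 4 + 2 + 1, 7^15 ≡ 16·4·2·7: 16·4 = 64 ≡ 17, then 17·2 = 34, then 34·7 = 238 ≡ 3. So 7^15 ≡ 3 (mod 47).
Hence f⁻¹(7) = 3.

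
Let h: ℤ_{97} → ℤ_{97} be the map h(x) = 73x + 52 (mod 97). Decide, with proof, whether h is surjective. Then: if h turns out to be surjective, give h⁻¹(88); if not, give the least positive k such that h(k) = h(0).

Since gcd(73, 97) = 1, 73 is invertible modulo 97. Euclid's algorithm: 97 = 1·73 + 24, 73 = 3·24 + 1; back-substituting gives 1 = 4·73 − 3·97, so 73⁻¹ ≡ 4 (mod 97).
For any y ∈ ℤ_{97}, x = 4(y − 52) mod 97 satisfies h(x) = 73·4(y − 52) + 52 ≡ y (since 73·4 ≡ 1 mod 97). So every y has a preimage.
Thus h is surjective.
Since h is surjective, we compute h⁻¹(88): solve 73x + 52 ≡ 88 (mod 97), i.e. 73x ≡ 36 (mod 97).
Multiplying by 73⁻¹ = 4 gives x ≡ 4·36 = 144 = 1·97 + 47 ≡ 47 (mod 97).
Check: h(47) = 73·47 + 52 = 3483 = 35·97 + 88 ≡ 88 (mod 97).

47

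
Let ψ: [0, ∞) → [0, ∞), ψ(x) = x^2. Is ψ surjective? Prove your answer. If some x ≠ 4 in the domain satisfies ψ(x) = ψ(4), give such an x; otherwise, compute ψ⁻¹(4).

For any y ∈ [0, ∞), x = y^{1/2} ∈ [0, ∞) gives ψ(x) = y, so ψ is surjective.
Since x ↦ x^2 is strictly increasing on [0, ∞), it is injective there, so no x ≠ 4 in the domain has ψ(x) = ψ(4). We therefore compute ψ⁻¹(4) = 4^{1/2} = 2 (indeed 2^2 = 4).

2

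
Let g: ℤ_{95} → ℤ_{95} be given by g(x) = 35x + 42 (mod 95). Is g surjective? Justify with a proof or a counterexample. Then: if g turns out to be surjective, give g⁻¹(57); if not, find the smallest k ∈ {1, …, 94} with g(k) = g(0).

Recall: surjectivity means every element of the codomain has a preimage under g.
Since gcd(35, 95) = 5, we have 35x ≡ 0 (mod 5) for all x, so g(x) ≡ 2 (mod 5).
But 0 ≢ 2 (mod 5), so 0 ∈ ℤ_{95} has no preimage. Hence g is not surjective.
Since g is not surjective, we find the least positive k with g(k) = g(0): this means 35k ≡ 0 (mod 95), i.e. 95 ∣ 35k. Since gcd(35, 95) = 5, dividing through by 5 this holds exactly when 19 ∣ 7k, and as gcd(7, 19) = 1, exactly when 19 ∣ k.
The smallest positive such k is 19.

19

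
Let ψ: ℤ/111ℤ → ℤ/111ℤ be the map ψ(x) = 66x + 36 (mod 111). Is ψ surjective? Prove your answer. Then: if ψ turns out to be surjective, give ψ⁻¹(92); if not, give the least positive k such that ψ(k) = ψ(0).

37

Recall that surjectivity means every element of the codomain has a preimage under ψ.
Since gcd(66, 111) = 3, we have 66x ≡ 0 (mod 3) for all x, so ψ(x) ≡ 0 (mod 3).
But 1 ≢ 0 (mod 3), so 1 ∈ ℤ/111ℤ has no preimage. Thus ψ is not surjective.
Since ψ is not surjective, we find the least positive k with ψ(k) = ψ(0): this means 66k ≡ 0 (mod 111), i.e. 111 ∣ 66k. Since gcd(66, 111) = 3, dividing through by 3 this holds exactly when 37 ∣ 22k, and as gcd(22, 37) = 1, exactly when 37 ∣ k.
The smallest positive such k is 37.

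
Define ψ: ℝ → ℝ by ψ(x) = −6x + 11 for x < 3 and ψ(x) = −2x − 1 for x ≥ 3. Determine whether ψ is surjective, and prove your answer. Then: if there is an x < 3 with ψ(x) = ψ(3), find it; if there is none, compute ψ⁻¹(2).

3/2

Both pieces are strictly decreasing (slopes −6 and −2), so each is injective on its own interval.
The left piece maps (−∞, 3) onto (−7, ∞); the right piece maps [3, ∞) onto (−∞, −7].
These images together cover ℝ, so ψ is surjective.
Because the two images are disjoint, no x < 3 has ψ(x) = ψ(3), so we compute ψ⁻¹(2): 2 lies in (−7, ∞), so solve −6x + 11 = 2: x = (2 − 11)/(−6) = 3/2.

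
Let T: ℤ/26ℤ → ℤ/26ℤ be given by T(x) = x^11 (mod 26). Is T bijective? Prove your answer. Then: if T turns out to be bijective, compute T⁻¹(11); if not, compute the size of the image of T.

Computing x^11 mod 26 for each x (by repeated squaring, reducing mod 26 at every step), the values T(0), T(1), …, T(25) are: 0, 1, 20, 9, 10, 21, 24, 15, 18, 3, 4, 19, 12, 13, 14, 7, 22, 23, 8, 11, 2, 5, 16, 17, 6, 25.
Every element of ℤ/26ℤ appears exactly once in this list, so T is a bijection, and in particular bijective.
Since T is bijective, we read off the preimage of 11 from the same table: T(19) = 11, so T⁻¹(11) = 19.

19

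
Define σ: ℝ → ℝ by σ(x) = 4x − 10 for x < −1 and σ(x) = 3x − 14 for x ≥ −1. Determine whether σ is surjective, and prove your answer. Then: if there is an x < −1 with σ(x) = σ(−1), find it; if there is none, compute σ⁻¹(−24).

Both pieces are strictly increasing (slopes 4 and 3), so each is injective on its own interval.
The left piece maps (−∞, −1) onto (−∞, −14); the right piece maps [−1, ∞) onto [−17, ∞).
The union (−∞, −14) ∪ [−17, ∞) covers ℝ, so σ is surjective.
For the follow-up: the images overlap, so an x < −1 with σ(x) = σ(−1) exists. σ(−1) = −17; solving 4x − 10 = −17 for x < −1 gives x = (−17 + 10)/4 = −7/4.

-7/4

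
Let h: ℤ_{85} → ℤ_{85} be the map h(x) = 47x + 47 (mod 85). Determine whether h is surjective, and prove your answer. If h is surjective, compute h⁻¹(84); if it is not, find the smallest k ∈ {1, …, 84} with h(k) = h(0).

46

Since gcd(47, 85) = 1, 47 is invertible modulo 85. Euclid's algorithm: 85 = 1·47 + 38, 47 = 1·38 + 9, 38 = 4·9 + 2, 9 = 4·2 + 1; back-substituting gives 1 = 38·47 − 21·85, so 47⁻¹ ≡ 38 (mod 85).
Then y ↦ 38(y − 47) is a two-sided inverse to h, so every y ∈ ℤ_{85} has a preimage.
Hence h is surjective.
Since h is surjective, we find h⁻¹(84): we need 47x ≡ 84 − 47 ≡ 37 (mod 85). Using 47⁻¹ = 38: x ≡ 38·37 = 1406 = 16·85 + 46, so x = 46.
Check: h(46) = 47·46 + 47 = 2209 = 25·85 + 84 ≡ 84 (mod 85).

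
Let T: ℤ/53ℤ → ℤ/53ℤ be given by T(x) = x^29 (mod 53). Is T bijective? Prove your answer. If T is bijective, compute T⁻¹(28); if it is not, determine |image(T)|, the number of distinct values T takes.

46

Since 53 is prime, the nonzero elements of ℤ/53ℤ form a cyclic group of order 52.
As gcd(29, 52) = 1, raising to the 29th power is a bijection on this group: if x_1^29 ≡ x_2^29 then (x_1x_2^{−1})^29 = 1, and the only element of order dividing gcd(29, 52) = 1 is 1, so x_1 = x_2.
With T(0) = 0 this makes T injective on all of ℤ/53ℤ, hence bijective (finite equal-size domain and codomain). In particular T is bijective.
Since T is bijective, we find the preimage of 28. The inverse of x ↦ x^29 on (ℤ/53ℤ)^× is x ↦ x^9, because 29·9 = 261 = 5·52 + 1 ≡ 1 (mod 52) and x^{52} = 1 for x ≠ 0 (Fermat). So T⁻¹(28) = 28^9 mod 53.
Repeated squaring mod 53: 28^1 ≡ 28, 28^2 ≡ 28² = 784 ≡ 42, 28^4 ≡ 42² = 1764 ≡ 15, 28^8 ≡ 15² = 225 ≡ 13. Since 9 = 8 + 1, 28^9 ≡ 13·28: 13·28 = 364 ≡ 46. So 28^9 ≡ 46 (mod 53).
Hence T⁻¹(28) = 46.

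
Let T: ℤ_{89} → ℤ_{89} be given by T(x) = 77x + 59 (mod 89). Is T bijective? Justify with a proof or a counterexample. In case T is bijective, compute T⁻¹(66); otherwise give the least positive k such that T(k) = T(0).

If T(x_1) = T(x_2), then 77x_1 ≡ 77x_2 (mod 89). Because gcd(77, 89) = 1, we may cancel 77 to get x_1 ≡ x_2 (mod 89).
We now compute 77⁻¹ mod 89 explicitly. Euclid's algorithm: 89 = 1·77 + 12, 77 = 6·12 + 5, 12 = 2·5 + 2, 5 = 2·2 + 1; back-substituting gives 1 = 37·77 − 32·89, so 77⁻¹ ≡ 37 (mod 89).
Then y ↦ 37(y − 59) is a two-sided inverse to T, so every y ∈ ℤ_{89} has a preimage.
Therefore T is bijective.
Since T is bijective, we compute T⁻¹(66): solve 77x + 59 ≡ 66 (mod 89), i.e. 77x ≡ 7 (mod 89).
Multiplying by 77⁻¹ = 37 gives x ≡ 37·7 = 259 = 2·89 + 81 ≡ 81 (mod 89).
Check: T(81) = 77·81 + 59 = 6296 = 70·89 + 66 ≡ 66 (mod 89).

81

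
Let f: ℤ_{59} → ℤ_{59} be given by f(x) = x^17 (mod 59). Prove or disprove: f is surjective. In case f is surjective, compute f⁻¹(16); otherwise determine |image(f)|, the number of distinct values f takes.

Since 59 is prime, the nonzero elements of ℤ_{59} form a cyclic group of order 58.
As gcd(17, 58) = 1, raising to the 17th power is a bijection on this group: if a^17 ≡ b^17 then (ab^{−1})^17 = 1, and the only element of order dividing gcd(17, 58) = 1 is 1, so a = b.
With f(0) = 0 this makes f injective on all of ℤ_{59}, hence bijective (finite equal-size domain and codomain). In particular f is surjective.
Since f is surjective, we find the preimage of 16. The inverse of x ↦ x^17 on (ℤ_{59})^× is x ↦ x^41, because 17·41 = 697 = 12·58 + 1 ≡ 1 (mod 58) and x^{58} = 1 for x ≠ 0 (Fermat). So f⁻¹(16) = 16^41 mod 59.
Repeated squaring mod 59: 16^1 ≡ 16, 16^2 ≡ 16² = 256 ≡ 20, 16^4 ≡ 20² = 400 ≡ 46, 16^8 ≡ 46² = 2116 ≡ 51, 16^16 ≡ 51² = 2601 ≡ 5, 16^32 ≡ 5² = 25. Since 41 = 32 + 8 + 1, 16^41 ≡ 25·51·16: 25·51 = 1275 ≡ 36, then 36·16 = 576 ≡ 45. So 16^41 ≡ 45 (mod 59).
Hence f⁻¹(16) = 45.

45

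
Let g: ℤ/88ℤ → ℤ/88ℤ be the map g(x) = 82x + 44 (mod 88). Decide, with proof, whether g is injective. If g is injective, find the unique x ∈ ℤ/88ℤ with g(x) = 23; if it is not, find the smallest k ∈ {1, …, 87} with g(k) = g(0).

We have gcd(82, 88) = 2 > 1. Taking s = 0 and t = 44: g(0) = 44 and g(44) = 82·44 + 44 = 3652 ≡ 44 (mod 88).
So g(0) = g(44) while 0 ≠ 44, hence g is not injective.
Since g is not injective, we find the least positive k with g(k) = g(0): this means 82k ≡ 0 (mod 88), i.e. 88 ∣ 82k. Since gcd(82, 88) = 2, dividing through by 2 this holds exactly when 44 ∣ 41k, and as gcd(41, 44) = 1, exactly when 44 ∣ k.
The smallest positive such k is 44.

44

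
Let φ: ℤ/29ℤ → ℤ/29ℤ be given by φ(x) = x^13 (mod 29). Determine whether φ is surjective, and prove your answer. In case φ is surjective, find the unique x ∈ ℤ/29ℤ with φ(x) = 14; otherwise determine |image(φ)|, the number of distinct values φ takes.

2

Since 29 is prime, the nonzero elements of ℤ/29ℤ form a cyclic group of order 28.
As gcd(13, 28) = 1, raising to the 13th power is a bijection on this group: if u^13 ≡ v^13 then (uv^{−1})^13 = 1, and the only element of order dividing gcd(13, 28) = 1 is 1, so u = v.
With φ(0) = 0 this makes φ injective on all of ℤ/29ℤ, hence bijective (finite equal-size domain and codomain). In particular φ is surjective.
Since φ is surjective, we find the preimage of 14. The inverse of x ↦ x^13 on (ℤ/29ℤ)^× is x ↦ x^13, because 13·13 = 169 = 6·28 + 1 ≡ 1 (mod 28) and x^{28} = 1 for x ≠ 0 (Fermat). So φ⁻¹(14) = 14^13 mod 29.
Repeated squaring mod 29: 14^1 ≡ 14, 14^2 ≡ 14² = 196 ≡ 22, 14^4 ≡ 22² = 484 ≡ 20, 14^8 ≡ 20² = 400 ≡ 23. Since 13 = 8 + 4 + 1, 14^13 ≡ 23·20·14: 23·20 = 460 ≡ 25, then 25·14 = 350 ≡ 2. So 14^13 ≡ 2 (mod 29).
Hence φ⁻¹(14) = 2.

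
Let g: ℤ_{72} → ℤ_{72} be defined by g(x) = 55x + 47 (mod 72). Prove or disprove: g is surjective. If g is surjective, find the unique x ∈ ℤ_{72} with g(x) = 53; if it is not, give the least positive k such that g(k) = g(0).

42

Since gcd(55, 72) = 1, 55 is invertible modulo 72. Euclid's algorithm: 72 = 1·55 + 17, 55 = 3·17 + 4, 17 = 4·4 + 1; back-substituting gives 1 = 55·55 − 42·72, so 55⁻¹ ≡ 55 (mod 72).
Then y ↦ 55(y − 47) is a two-sided inverse to g, so every y ∈ ℤ_{72} has a preimage.
So g is surjective.
Since g is surjective, we find g⁻¹(53): we need 55x ≡ 53 − 47 ≡ 6 (mod 72). Using 55⁻¹ = 55: x ≡ 55·6 = 330 = 4·72 + 42, so x = 42.
Check: g(42) = 55·42 + 47 = 2357 = 32·72 + 53 ≡ 53 (mod 72).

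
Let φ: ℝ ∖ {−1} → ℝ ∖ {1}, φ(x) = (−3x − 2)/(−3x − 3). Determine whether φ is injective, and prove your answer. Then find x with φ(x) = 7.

Suppose φ(s) = φ(t). Cross-multiplying: (−3s − 2)(−3t − 3) = (−3t − 2)(−3s − 3).
Expanding both sides and cancelling the symmetric terms leaves 3·(s − t) = 0. Since 3 ≠ 0, s = t. So φ is injective.
Solving φ(x) = 7: cross-multiplying gives −3x − 2 = 7(−3x − 3), which rearranges to 18x = −19, so x = −19/18.

-19/18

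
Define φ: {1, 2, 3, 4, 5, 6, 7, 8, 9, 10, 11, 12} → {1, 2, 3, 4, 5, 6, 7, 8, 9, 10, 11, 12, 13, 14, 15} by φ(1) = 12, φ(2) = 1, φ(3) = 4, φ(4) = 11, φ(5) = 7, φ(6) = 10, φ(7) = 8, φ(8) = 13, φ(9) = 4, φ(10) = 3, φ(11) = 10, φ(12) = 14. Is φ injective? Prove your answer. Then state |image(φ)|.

φ(3) = 4 = φ(9) with 3 ≠ 9, so φ is not injective.
The image of φ is {1, 3, 4, 7, 8, 10, 11, 12, 13, 14}, which has 10 elements.

10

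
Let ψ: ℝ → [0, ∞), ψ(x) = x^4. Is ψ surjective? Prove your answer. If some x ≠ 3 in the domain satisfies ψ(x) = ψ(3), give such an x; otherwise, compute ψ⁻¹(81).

For any y ∈ [0, ∞), x = y^{1/4} ∈ ℝ satisfies x^4 = y, so ψ is surjective.
For the follow-up, such an x exists: taking x = −3 ∈ ℝ gives ψ(−3) = 81 = ψ(3) with −3 ≠ 3.

-3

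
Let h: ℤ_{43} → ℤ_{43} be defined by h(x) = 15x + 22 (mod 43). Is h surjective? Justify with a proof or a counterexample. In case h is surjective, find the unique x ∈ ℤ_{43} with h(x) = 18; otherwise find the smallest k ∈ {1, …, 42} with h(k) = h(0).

Since gcd(15, 43) = 1, 15 is invertible modulo 43. Euclid's algorithm: 43 = 2·15 + 13, 15 = 1·13 + 2, 13 = 6·2 + 1; back-substituting gives 1 = 23·15 − 8·43, so 15⁻¹ ≡ 23 (mod 43).
Then y ↦ 23(y − 22) is a two-sided inverse to h, so every y ∈ ℤ_{43} has a preimage.
Therefore h is surjective.
Since h is surjective, we compute h⁻¹(18): solve 15x + 22 ≡ 18 (mod 43), i.e. 15x ≡ 39 (mod 43).
Multiplying by 15⁻¹ = 23 gives x ≡ 23·39 = 897 = 20·43 + 37 ≡ 37 (mod 43).
Check: h(37) = 15·37 + 22 = 577 = 13·43 + 18 ≡ 18 (mod 43).

37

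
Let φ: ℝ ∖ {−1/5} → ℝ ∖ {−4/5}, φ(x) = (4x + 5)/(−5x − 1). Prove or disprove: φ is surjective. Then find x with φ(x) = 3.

For any y ≠ −4/5, solving y(−5x − 1) = 4x + 5 for x gives a well-defined x ≠ −1/5. So φ is surjective.
Solving φ(x) = 3: cross-multiplying gives 4x + 5 = 3(−5x − 1), which rearranges to 19x = −8, so x = −8/19.

-8/19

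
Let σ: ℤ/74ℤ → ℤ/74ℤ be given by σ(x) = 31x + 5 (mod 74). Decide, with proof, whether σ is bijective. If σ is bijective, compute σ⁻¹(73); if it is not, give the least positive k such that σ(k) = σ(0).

38

Recall that σ is injective if σ(s) = σ(t) implies s = t.
If σ(s) = σ(t), then 31s ≡ 31t (mod 74). Because gcd(31, 74) = 1, we may cancel 31 to get s ≡ t (mod 74).
We now compute 31⁻¹ mod 74 explicitly. Euclid's algorithm: 74 = 2·31 + 12, 31 = 2·12 + 7, 12 = 1·7 + 5, 7 = 1·5 + 2, 5 = 2·2 + 1; back-substituting gives 1 = 43·31 − 18·74, so 31⁻¹ ≡ 43 (mod 74).
Then y ↦ 43(y − 5) is a two-sided inverse to σ, so every y ∈ ℤ/74ℤ has a preimage.
Hence σ is bijective.
Since σ is bijective, we find σ⁻¹(73): we need 31x ≡ 73 − 5 ≡ 68 (mod 74). Using 31⁻¹ = 43: x ≡ 43·68 = 2924 = 39·74 + 38, so x = 38.
Check: σ(38) = 31·38 + 5 = 1183 = 15·74 + 73 ≡ 73 (mod 74).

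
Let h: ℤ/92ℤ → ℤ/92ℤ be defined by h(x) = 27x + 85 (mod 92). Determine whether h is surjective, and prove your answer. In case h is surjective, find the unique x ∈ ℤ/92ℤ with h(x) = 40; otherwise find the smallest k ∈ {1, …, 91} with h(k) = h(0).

29

Since gcd(27, 92) = 1, 27 is invertible modulo 92. Euclid's algorithm: 92 = 3·27 + 11, 27 = 2·11 + 5, 11 = 2·5 + 1; back-substituting gives 1 = 75·27 − 22·92, so 27⁻¹ ≡ 75 (mod 92).
Then y ↦ 75(y − 85) is a two-sided inverse to h, so every y ∈ ℤ/92ℤ has a preimage.
Therefore h is surjective.
Since h is surjective, we compute h⁻¹(40): solve 27x + 85 ≡ 40 (mod 92), i.e. 27x ≡ 47 (mod 92).
Multiplying by 27⁻¹ = 75 gives x ≡ 75·47 = 3525 = 38·92 + 29 ≡ 29 (mod 92).
Check: h(29) = 27·29 + 85 = 868 = 9·92 + 40 ≡ 40 (mod 92).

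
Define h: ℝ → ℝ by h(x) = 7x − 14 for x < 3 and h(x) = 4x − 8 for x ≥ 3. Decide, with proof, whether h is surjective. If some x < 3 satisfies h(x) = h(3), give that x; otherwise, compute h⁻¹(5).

Both pieces are strictly increasing (slopes 7 and 4), so each is injective on its own interval.
The left piece maps (−∞, 3) onto (−∞, 7); the right piece maps [3, ∞) onto [4, ∞).
The union (−∞, 7) ∪ [4, ∞) covers ℝ, so h is surjective.
For the follow-up: the images overlap, so an x < 3 with h(x) = h(3) exists. h(3) = 4; solving 7x − 14 = 4 for x < 3 gives x = (4 + 14)/7 = 18/7.

18/7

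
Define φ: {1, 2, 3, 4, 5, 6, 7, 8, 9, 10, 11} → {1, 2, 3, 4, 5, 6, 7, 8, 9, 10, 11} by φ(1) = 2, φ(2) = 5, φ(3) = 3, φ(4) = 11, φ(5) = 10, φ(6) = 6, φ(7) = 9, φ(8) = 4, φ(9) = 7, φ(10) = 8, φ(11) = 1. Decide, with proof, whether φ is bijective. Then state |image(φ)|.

The values 2, 5, 3, 11, 10, 6, 9, 4, 7, 8, 1 are a permutation of {1, 2, 3, 4, 5, 6, 7, 8, 9, 10, 11}: each element appears exactly once.
So φ is injective and surjective, hence bijective.
The image of φ is {1, 2, 3, 4, 5, 6, 7, 8, 9, 10, 11}, which has 11 elements.

11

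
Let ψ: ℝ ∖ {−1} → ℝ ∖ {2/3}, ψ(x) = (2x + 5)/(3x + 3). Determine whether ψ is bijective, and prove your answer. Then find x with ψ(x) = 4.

Suppose ψ(u) = ψ(v). Cross-multiplying: (2u + 5)(3v + 3) = (2v + 5)(3u + 3).
Expanding both sides and cancelling the symmetric terms leaves −9·(u − v) = 0. Since −9 ≠ 0, u = v. So ψ is injective.
For any y ≠ 2/3, solving y(3x + 3) = 2x + 5 for x gives a well-defined x ≠ −1. So ψ is surjective.
So ψ is bijective.
Solving ψ(x) = 4: cross-multiplying gives 2x + 5 = 4(3x + 3), which rearranges to −10x = 7, so x = −7/10.

-7/10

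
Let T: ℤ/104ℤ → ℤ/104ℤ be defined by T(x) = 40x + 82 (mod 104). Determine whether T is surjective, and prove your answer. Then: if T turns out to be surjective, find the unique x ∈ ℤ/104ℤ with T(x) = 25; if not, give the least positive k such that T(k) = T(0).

13

Since gcd(40, 104) = 8, we have 40x ≡ 0 (mod 8) for all x, so T(x) ≡ 2 (mod 8).
But 0 ≢ 2 (mod 8), so 0 ∈ ℤ/104ℤ has no preimage. Thus T is not surjective.
Since T is not surjective, we find the least positive k with T(k) = T(0): this means 40k ≡ 0 (mod 104), i.e. 104 ∣ 40k. Since gcd(40, 104) = 8, dividing through by 8 this holds exactly when 13 ∣ 5k, and as gcd(5, 13) = 1, exactly when 13 ∣ k.
The smallest positive such k is 13.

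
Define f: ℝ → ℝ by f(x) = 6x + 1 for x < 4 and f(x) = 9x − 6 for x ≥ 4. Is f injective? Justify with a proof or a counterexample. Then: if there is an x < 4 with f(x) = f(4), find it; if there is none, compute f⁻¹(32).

Both pieces are strictly increasing (slopes 6 and 9), so each is injective on its own interval.
The left piece maps (−∞, 4) onto (−∞, 25); the right piece maps [4, ∞) onto [30, ∞).
These images are disjoint, so no value is attained by both pieces. Thus f is injective.
Because the two images are disjoint, no x < 4 has f(x) = f(4), so we compute f⁻¹(32): 32 lies in [30, ∞), so solve 9x − 6 = 32: x = (32 + 6)/9 = 38/9.

38/9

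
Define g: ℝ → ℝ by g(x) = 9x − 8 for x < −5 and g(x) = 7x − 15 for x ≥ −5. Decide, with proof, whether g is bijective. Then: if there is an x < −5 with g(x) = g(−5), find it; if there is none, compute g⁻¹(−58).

Both pieces are strictly increasing (slopes 9 and 7), so each is injective on its own interval.
The left piece maps (−∞, −5) onto (−∞, −53); the right piece maps [−5, ∞) onto [−50, ∞).
The images leave a gap (−53 has no preimage), so g is not surjective, hence not bijective.
Because the two images are disjoint, no x < −5 has g(x) = g(−5), so we compute g⁻¹(−58): −58 lies in (−∞, −53), so solve 9x − 8 = −58: x = (−58 + 8)/9 = −50/9.

-50/9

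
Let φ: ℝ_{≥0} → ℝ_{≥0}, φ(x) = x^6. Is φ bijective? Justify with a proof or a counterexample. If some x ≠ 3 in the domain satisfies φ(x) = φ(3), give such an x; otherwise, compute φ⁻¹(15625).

On ℝ_{≥0}, x ↦ x^6 is strictly increasing (injective) and for any y ∈ ℝ_{≥0} the 6th root y^{1/6} lies in ℝ_{≥0} (surjective). So φ is bijective.
Since x ↦ x^6 is strictly increasing on ℝ_{≥0}, it is injective there, so no x ≠ 3 in the domain has φ(x) = φ(3). We therefore compute φ⁻¹(15625) = 15625^{1/6} = 5 (indeed 5^6 = 15625).

5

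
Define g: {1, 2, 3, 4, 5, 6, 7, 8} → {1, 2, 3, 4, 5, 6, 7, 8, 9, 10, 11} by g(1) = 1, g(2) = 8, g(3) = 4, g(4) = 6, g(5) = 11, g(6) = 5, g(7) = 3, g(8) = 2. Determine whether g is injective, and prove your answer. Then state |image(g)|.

8

The values g(1), …, g(8) are 1, 8, 4, 6, 11, 5, 3, 2 — all distinct.
So g(a) = g(b) only when a = b, and g is injective.
The image of g is {1, 2, 3, 4, 5, 6, 8, 11}, which has 8 elements.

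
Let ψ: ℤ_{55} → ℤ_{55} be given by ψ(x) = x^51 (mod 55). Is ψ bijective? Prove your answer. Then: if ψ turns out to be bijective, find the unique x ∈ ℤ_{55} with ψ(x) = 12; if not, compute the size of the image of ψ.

23

Computing x^51 mod 55 for each x (by repeated squaring, reducing mod 55 at every step), the values ψ(0), ψ(1), …, ψ(54) are: 0, 1, 13, 47, 4, 5, 6, 18, 52, 9, 10, 11, 23, 2, 14, 15, 16, 28, 7, 19, 20, 21, 33, 12, 24, 25, 26, 38, 17, 29, 30, 31, 43, 22, 34, 35, 36, 48, 27, 39, 40, 41, 53, 32, 44, 45, 46, 3, 37, 49, 50, 51, 8, 42, 54.
Every element of ℤ_{55} appears exactly once in this list, so ψ is a bijection, and in particular bijective.
Since ψ is bijective, we read off the preimage of 12 from the same table: ψ(23) = 12, so ψ⁻¹(12) = 23.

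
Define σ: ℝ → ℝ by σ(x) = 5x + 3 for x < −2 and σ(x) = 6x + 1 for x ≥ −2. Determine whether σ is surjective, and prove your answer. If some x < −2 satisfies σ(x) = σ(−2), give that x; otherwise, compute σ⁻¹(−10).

Both pieces are strictly increasing (slopes 5 and 6), so each is injective on its own interval.
The left piece maps (−∞, −2) onto (−∞, −7); the right piece maps [−2, ∞) onto [−11, ∞).
The union (−∞, −7) ∪ [−11, ∞) covers ℝ, so σ is surjective.
For the follow-up: the images overlap, so an x < −2 with σ(x) = σ(−2) exists. σ(−2) = −11; solving 5x + 3 = −11 for x < −2 gives x = (−11 − 3)/5 = −14/5.

-14/5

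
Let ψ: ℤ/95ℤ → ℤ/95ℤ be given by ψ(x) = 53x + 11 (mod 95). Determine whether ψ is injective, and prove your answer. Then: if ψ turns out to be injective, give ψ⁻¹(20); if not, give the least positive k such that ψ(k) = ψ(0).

88

Suppose ψ(s) = ψ(t) in ℤ/95ℤ. Then 53s + 11 ≡ 53t + 11 (mod 95), therefore 53(s − t) ≡ 0 (mod 95).
Since gcd(53, 95) = 1, 53 is invertible modulo 95, so s − t ≡ 0 (mod 95), i.e. s = t.
Hence ψ is injective.
We now compute 53⁻¹ mod 95 explicitly. Euclid's algorithm: 95 = 1·53 + 42, 53 = 1·42 + 11, 42 = 3·11 + 9, 11 = 1·9 + 2, 9 = 4·2 + 1; back-substituting gives 1 = 52·53 − 29·95, so 53⁻¹ ≡ 52 (mod 95).
Since ψ is injective, we compute ψ⁻¹(20): solve 53x + 11 ≡ 20 (mod 95), i.e. 53x ≡ 9 (mod 95).
Multiplying by 53⁻¹ = 52 gives x ≡ 52·9 = 468 = 4·95 + 88 ≡ 88 (mod 95).
Check: ψ(88) = 53·88 + 11 = 4675 = 49·95 + 20 ≡ 20 (mod 95).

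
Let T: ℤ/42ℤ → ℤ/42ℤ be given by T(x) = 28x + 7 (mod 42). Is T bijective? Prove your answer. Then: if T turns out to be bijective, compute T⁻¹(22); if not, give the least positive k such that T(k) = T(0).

We have gcd(28, 42) = 14 > 1. Taking a = 0 and b = 3: T(0) = 7 and T(3) = 28·3 + 7 = 91 ≡ 7 (mod 42).
So T(0) = T(3) while 0 ≠ 3, so T is not injective, hence not bijective.
Since T is not bijective, we find the least positive k with T(k) = T(0): this means 28k ≡ 0 (mod 42), i.e. 42 ∣ 28k. Since gcd(28, 42) = 14, dividing through by 14 this holds exactly when 3 ∣ 2k, and as gcd(2, 3) = 1, exactly when 3 ∣ k.
The smallest positive such k is 3.

3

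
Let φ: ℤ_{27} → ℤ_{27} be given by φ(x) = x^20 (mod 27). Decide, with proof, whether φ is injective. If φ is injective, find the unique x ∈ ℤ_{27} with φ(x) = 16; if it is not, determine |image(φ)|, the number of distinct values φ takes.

10

φ(0) = 0^20 = 0.
φ(3): Repeated squaring mod 27: 3^1 ≡ 3, 3^2 ≡ 3² = 9, 3^4 ≡ 9² = 81 ≡ 0, 3^8 ≡ 0² = 0, 3^16 ≡ 0² = 0. Since 20 = 16 + 4, 3^20 ≡ 0·0: 0·0 = 0. So 3^20 ≡ 0 (mod 27).
So φ(0) = φ(3) = 0 while 0 ≠ 3, thus φ is not injective.
Since φ is not injective, we determine |image(φ)|. Computing x^20 mod 27 for each x (by repeated squaring, reducing mod 27 at every step), the values φ(0), φ(1), …, φ(26) are: 0, 1, 4, 0, 16, 25, 0, 22, 10, 0, 19, 13, 0, 7, 7, 0, 13, 19, 0, 10, 22, 0, 25, 16, 0, 4, 1.
The distinct values are {0, 1, 4, 7, 10, 13, 16, 19, 22, 25}; there are 10 of them.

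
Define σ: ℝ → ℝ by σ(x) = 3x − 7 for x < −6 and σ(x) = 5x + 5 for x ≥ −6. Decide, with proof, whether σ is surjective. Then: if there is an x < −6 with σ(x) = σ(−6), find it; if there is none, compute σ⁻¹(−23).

-28/5

Both pieces are strictly increasing (slopes 3 and 5), so each is injective on its own interval.
The left piece maps (−∞, −6) onto (−∞, −25); the right piece maps [−6, ∞) onto [−25, ∞).
These images together cover ℝ, so σ is surjective.
Because the two images are disjoint, no x < −6 has σ(x) = σ(−6), so we compute σ⁻¹(−23): −23 lies in [−25, ∞), so solve 5x + 5 = −23: x = (−23 − 5)/5 = −28/5.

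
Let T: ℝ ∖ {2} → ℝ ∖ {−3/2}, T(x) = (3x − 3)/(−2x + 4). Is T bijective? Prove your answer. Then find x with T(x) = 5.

Suppose T(u) = T(v). Cross-multiplying: (3u − 3)(−2v + 4) = (3v − 3)(−2u + 4).
Expanding both sides and cancelling the symmetric terms leaves 6·(u − v) = 0. Since 6 ≠ 0, u = v. Hence T is injective.
For any y ≠ −3/2, solving y(−2x + 4) = 3x − 3 for x gives a well-defined x ≠ 2. So T is surjective.
Hence T is bijective.
Solving T(x) = 5: cross-multiplying gives 3x − 3 = 5(−2x + 4), which rearranges to 13x = 23, so x = 23/13.

23/13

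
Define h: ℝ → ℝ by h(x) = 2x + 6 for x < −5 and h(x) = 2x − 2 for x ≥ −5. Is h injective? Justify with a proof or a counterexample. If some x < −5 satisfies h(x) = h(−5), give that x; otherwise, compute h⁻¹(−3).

-9

Both pieces are strictly increasing (slopes 2 and 2), so each is injective on its own interval.
The left piece maps (−∞, −5) onto (−∞, −4); the right piece maps [−5, ∞) onto [−12, ∞).
These images overlap. In particular h(−5) = −12 (right piece), and solving 2x + 6 = −12 on the left piece gives x = −9 < −5.
So h(−9) = h(−5) with −9 ≠ −5, and h is not injective. This x = −9 is the requested value below −5.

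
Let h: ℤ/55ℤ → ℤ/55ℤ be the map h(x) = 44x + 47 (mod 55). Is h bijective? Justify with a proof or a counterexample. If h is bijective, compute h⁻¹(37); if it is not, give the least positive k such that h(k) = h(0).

By definition, h is injective if h(x_1) = h(x_2) implies x_1 = x_2.
We have gcd(44, 55) = 11 > 1. Taking x_1 = 0 and x_2 = 5: h(0) = 47 and h(5) = 44·5 + 47 = 267 ≡ 47 (mod 55).
So h(0) = h(5) while 0 ≠ 5, therefore h is not injective, hence not bijective.
Since h is not bijective, we find the least positive k with h(k) = h(0): this means 44k ≡ 0 (mod 55), i.e. 55 ∣ 44k. Since gcd(44, 55) = 11, dividing through by 11 this holds exactly when 5 ∣ 4k, and as gcd(4, 5) = 1, exactly when 5 ∣ k.
The smallest positive such k is 5.

5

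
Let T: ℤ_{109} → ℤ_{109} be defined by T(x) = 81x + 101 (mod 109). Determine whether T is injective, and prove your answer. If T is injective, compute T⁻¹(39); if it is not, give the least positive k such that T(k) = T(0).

Suppose T(x_1) = T(x_2) in ℤ_{109}. Then 81x_1 + 101 ≡ 81x_2 + 101 (mod 109), thus 81(x_1 − x_2) ≡ 0 (mod 109).
Since gcd(81, 109) = 1, 81 is invertible modulo 109, so x_1 − x_2 ≡ 0 (mod 109), i.e. x_1 = x_2.
Therefore T is injective.
We now compute 81⁻¹ mod 109 explicitly. Euclid's algorithm: 109 = 1·81 + 28, 81 = 2·28 + 25, 28 = 1·25 + 3, 25 = 8·3 + 1; back-substituting gives 1 = 35·81 − 26·109, so 81⁻¹ ≡ 35 (mod 109).
Since T is injective, we find T⁻¹(39): we need 81x ≡ 39 − 101 ≡ 47 (mod 109). Using 81⁻¹ = 35: x ≡ 35·47 = 1645 = 15·109 + 10, so x = 10.
Check: T(10) = 81·10 + 101 = 911 = 8·109 + 39 ≡ 39 (mod 109).

10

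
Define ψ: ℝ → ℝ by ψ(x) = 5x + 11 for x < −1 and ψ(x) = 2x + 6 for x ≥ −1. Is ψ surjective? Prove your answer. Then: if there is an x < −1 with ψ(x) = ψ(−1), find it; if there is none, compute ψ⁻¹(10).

Both pieces are strictly increasing (slopes 5 and 2), so each is injective on its own interval.
The left piece maps (−∞, −1) onto (−∞, 6); the right piece maps [−1, ∞) onto [4, ∞).
The union (−∞, 6) ∪ [4, ∞) covers ℝ, so ψ is surjective.
For the follow-up: the images overlap, so an x < −1 with ψ(x) = ψ(−1) exists. ψ(−1) = 4; solving 5x + 11 = 4 for x < −1 gives x = (4 − 11)/5 = −7/5.

-7/5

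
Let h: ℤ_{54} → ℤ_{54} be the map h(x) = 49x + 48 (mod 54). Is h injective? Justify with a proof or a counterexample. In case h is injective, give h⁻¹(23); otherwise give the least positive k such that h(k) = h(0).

If h(a) = h(b), then 49a ≡ 49b (mod 54). Because gcd(49, 54) = 1, we may cancel 49 to get a ≡ b (mod 54).
Therefore h is injective.
We now compute 49⁻¹ mod 54 explicitly. Euclid's algorithm: 54 = 1·49 + 5, 49 = 9·5 + 4, 5 = 1·4 + 1; back-substituting gives 1 = 43·49 − 39·54, so 49⁻¹ ≡ 43 (mod 54).
Since h is injective, we find h⁻¹(23): we need 49x ≡ 23 − 48 ≡ 29 (mod 54). Using 49⁻¹ = 43: x ≡ 43·29 = 1247 = 23·54 + 5, so x = 5.
Check: h(5) = 49·5 + 48 = 293 = 5·54 + 23 ≡ 23 (mod 54).

5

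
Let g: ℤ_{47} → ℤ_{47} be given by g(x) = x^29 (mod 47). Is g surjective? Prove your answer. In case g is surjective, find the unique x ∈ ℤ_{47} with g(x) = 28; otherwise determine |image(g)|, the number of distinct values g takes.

Since 47 is prime, the nonzero elements of ℤ_{47} form a cyclic group of order 46.
As gcd(29, 46) = 1, raising to the 29th power is a bijection on this group: if u^29 ≡ v^29 then (uv^{−1})^29 = 1, and the only element of order dividing gcd(29, 46) = 1 is 1, so u = v.
With g(0) = 0 this makes g injective on all of ℤ_{47}, hence bijective (finite equal-size domain and codomain). In particular g is surjective.
Since g is surjective, we find the preimage of 28. The inverse of x ↦ x^29 on (ℤ_{47})^× is x ↦ x^27, because 29·27 = 783 = 17·46 + 1 ≡ 1 (mod 46) and x^{46} = 1 for x ≠ 0 (Fermat). So g⁻¹(28) = 28^27 mod 47.
Repeated squaring mod 47: 28^1 ≡ 28, 28^2 ≡ 28² = 784 ≡ 32, 28^4 ≡ 32² = 1024 ≡ 37, 28^8 ≡ 37² = 1369 ≡ 6, 28^16 ≡ 6² = 36. Since 27 = 16 + 8 + 2 + 1, 28^27 ≡ 36·6·32·28: 36·6 = 216 ≡ 28, then 28·32 = 896 ≡ 3, then 3·28 = 84 ≡ 37. So 28^27 ≡ 37 (mod 47).
Hence g⁻¹(28) = 37.

37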